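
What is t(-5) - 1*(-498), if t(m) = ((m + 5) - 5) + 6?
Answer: 499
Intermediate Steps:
t(m) = 6 + m (t(m) = ((5 + m) - 5) + 6 = m + 6 = 6 + m)
t(-5) - 1*(-498) = (6 - 5) - 1*(-498) = 1 + 498 = 499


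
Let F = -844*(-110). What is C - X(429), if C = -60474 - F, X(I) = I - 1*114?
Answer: -153629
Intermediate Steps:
F = 92840
X(I) = -114 + I (X(I) = I - 114 = -114 + I)
C = -153314 (C = -60474 - 1*92840 = -60474 - 92840 = -153314)
C - X(429) = -153314 - (-114 + 429) = -153314 - 1*315 = -153314 - 315 = -153629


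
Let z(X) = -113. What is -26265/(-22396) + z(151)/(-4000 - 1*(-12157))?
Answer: 211712857/182684172 ≈ 1.1589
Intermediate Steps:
-26265/(-22396) + z(151)/(-4000 - 1*(-12157)) = -26265/(-22396) - 113/(-4000 - 1*(-12157)) = -26265*(-1/22396) - 113/(-4000 + 12157) = 26265/22396 - 113/8157 = 211712857/182684172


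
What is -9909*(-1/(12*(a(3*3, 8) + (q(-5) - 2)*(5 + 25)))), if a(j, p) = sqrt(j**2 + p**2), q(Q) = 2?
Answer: 3303*sqrt(145)/580 ≈ 68.575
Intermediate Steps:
-9909*(-1/(12*(a(3*3, 8) + (q(-5) - 2)*(5 + 25)))) = -9909*(-1/(12*(sqrt((3*3)**2 + 8**2) + (2 - 2)*(5 + 25)))) = -9909*(-1/(12*(sqrt(9**2 + 64) + 0*30))) = -9909*(-1/(12*(sqrt(81 + 64) + 0))) = -9909*(-1/(12*(sqrt(145) + 0))) = -9909*(-sqrt(145)/1740) = -(-3303)*sqrt(145)/580 = 3303*sqrt(145)/580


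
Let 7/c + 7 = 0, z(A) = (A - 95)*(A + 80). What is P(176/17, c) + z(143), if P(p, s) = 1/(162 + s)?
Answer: 1723345/161 ≈ 10704.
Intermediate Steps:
z(A) = (-95 + A)*(80 + A)
c = -1 (c = 7/(-7 + 0) = 7/(-7) = 7*(-1/7) = -1)
P(176/17, c) + z(143) = 1/(162 - 1) + (-7600 + 143**2 - 15*143) = 1/161 + (-7600 + 20449 - 2145) = 1/161 + 10704 = 1723345/161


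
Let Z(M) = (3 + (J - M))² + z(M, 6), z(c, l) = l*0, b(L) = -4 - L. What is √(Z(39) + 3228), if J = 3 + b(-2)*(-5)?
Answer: 17*√13 ≈ 61.294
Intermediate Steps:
z(c, l) = 0
J = 13 (J = 3 + (-4 - 1*(-2))*(-5) = 3 + (-4 + 2)*(-5) = 3 - 2*(-5) = 3 + 10 = 13)
Z(M) = (16 - M)² (Z(M) = (3 + (13 - M))² + 0 = (16 - M)² + 0 = (16 - M)²)
√(Z(39) + 3228) = √((-16 + 39)² + 3228) = √(23² + 3228) = √(529 + 3228) = √3757 = 17*√13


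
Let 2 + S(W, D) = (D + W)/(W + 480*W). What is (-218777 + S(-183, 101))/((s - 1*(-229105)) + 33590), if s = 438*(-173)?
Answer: -2751083405/2350478169 ≈ -1.1704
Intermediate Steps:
s = -75774
S(W, D) = -2 + (D + W)/(481*W) (S(W, D) = -2 + (D + W)/(W + 480*W) = -2 + (D + W)/((481*W)) = -2 + (D + W)*(1/(481*W)) = -2 + (D + W)/(481*W))
(-218777 + S(-183, 101))/((s - 1*(-229105)) + 33590) = (-218777 + (1/481)*(101 - 961*(-183))/(-183))/((-75774 - 1*(-229105)) + 33590) = (-218777 + (1/481)*(-1/183)*(101 + 175863))/((-75774 + 229105) + 33590) = (-218777 + (1/481)*(-1/183)*175964)/(153331 + 33590) = (-218777 - 175964/88023)/186921 = -19257583835/88023*1/186921 = -2751083405/2350478169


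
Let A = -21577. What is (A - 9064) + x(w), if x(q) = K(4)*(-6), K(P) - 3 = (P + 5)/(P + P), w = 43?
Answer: -122663/4 ≈ -30666.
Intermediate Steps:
K(P) = 3 + (5 + P)/(2*P) (K(P) = 3 + (P + 5)/(P + P) = 3 + (5 + P)/((2*P)) = 3 + (5 + P)*(1/(2*P)) = 3 + (5 + P)/(2*P))
x(q) = -99/4 (x(q) = ((½)*(5 + 7*4)/4)*(-6) = ((½)*(¼)*(5 + 28))*(-6) = ((½)*(¼)*33)*(-6) = (33/8)*(-6) = -99/4)
(A - 9064) + x(w) = (-21577 - 9064) - 99/4 = -30641 - 99/4 = -122663/4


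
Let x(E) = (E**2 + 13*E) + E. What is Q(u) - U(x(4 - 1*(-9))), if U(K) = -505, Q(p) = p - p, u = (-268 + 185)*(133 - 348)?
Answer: 505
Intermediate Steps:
x(E) = E**2 + 14*E
u = 17845 (u = -83*(-215) = 17845)
Q(p) = 0
Q(u) - U(x(4 - 1*(-9))) = 0 - 1*(-505) = 0 + 505 = 505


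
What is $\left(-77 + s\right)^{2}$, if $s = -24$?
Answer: $10201$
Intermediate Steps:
$\left(-77 + s\right)^{2} = \left(-77 - 24\right)^{2} = \left(-101\right)^{2} = 10201$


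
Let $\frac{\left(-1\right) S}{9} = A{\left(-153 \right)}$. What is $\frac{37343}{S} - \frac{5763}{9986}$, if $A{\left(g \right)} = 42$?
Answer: $- \frac{93771403}{943677} \approx -99.368$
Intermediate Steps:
$S = -378$ ($S = \left(-9\right) 42 = -378$)
$\frac{37343}{S} - \frac{5763}{9986} = \frac{37343}{-378} - \frac{5763}{9986} = 37343 \left(- \frac{1}{378}\right) - \frac{5763}{9986} = - \frac{37343}{378} - \frac{5763}{9986} = - \frac{93771403}{943677}$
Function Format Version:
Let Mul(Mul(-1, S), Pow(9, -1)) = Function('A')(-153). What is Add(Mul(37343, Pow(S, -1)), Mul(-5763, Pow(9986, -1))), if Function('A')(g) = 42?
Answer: Rational(-93771403, 943677) ≈ -99.368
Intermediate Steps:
S = -378 (S = Mul(-9, 42) = -378)
Add(Mul(37343, Pow(S, -1)), Mul(-5763, Pow(9986, -1))) = Add(Mul(37343, Pow(-378, -1)), Mul(-5763, Pow(9986, -1))) = Add(Mul(37343, Rational(-1, 378)), Mul(-5763, Rational(1, 9986))) = Add(Rational(-37343, 378), Rational(-5763, 9986)) = Rational(-93771403, 943677)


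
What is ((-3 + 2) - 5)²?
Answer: 36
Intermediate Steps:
((-3 + 2) - 5)² = (-1 - 5)² = (-6)² = 36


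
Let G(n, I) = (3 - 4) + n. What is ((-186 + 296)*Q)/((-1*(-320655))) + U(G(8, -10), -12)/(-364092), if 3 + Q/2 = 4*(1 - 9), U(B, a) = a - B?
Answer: -62164799/2594398228 ≈ -0.023961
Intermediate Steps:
G(n, I) = -1 + n
Q = -70 (Q = -6 + 2*(4*(1 - 9)) = -6 + 2*(4*(-8)) = -6 + 2*(-32) = -6 - 64 = -70)
((-186 + 296)*Q)/((-1*(-320655))) + U(G(8, -10), -12)/(-364092) = ((-186 + 296)*(-70))/((-1*(-320655))) + (-12 - (-1 + 8))/(-364092) = (110*(-70))/320655 + (-12 - 1*7)*(-1/364092) = -7700*1/320655 + (-12 - 7)*(-1/364092) = -1540/64131 - 19*(-1/364092) = -1540/64131 + 19/364092 = -62164799/2594398228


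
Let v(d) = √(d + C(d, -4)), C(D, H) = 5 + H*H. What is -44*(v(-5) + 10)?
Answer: -616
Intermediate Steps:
C(D, H) = 5 + H²
v(d) = √(21 + d) (v(d) = √(d + (5 + (-4)²)) = √(d + (5 + 16)) = √(d + 21) = √(21 + d))
-44*(v(-5) + 10) = -44*(√(21 - 5) + 10) = -44*(√16 + 10) = -44*(4 + 10) = -44*14 = -616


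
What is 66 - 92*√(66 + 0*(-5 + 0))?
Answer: 66 - 92*√66 ≈ -681.41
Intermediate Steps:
66 - 92*√(66 + 0*(-5 + 0)) = 66 - 92*√(66 + 0*(-5)) = 66 - 92*√(66 + 0) = 66 - 92*√66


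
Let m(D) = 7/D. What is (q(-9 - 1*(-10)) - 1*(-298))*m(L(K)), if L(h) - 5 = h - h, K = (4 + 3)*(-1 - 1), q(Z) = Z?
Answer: 2093/5 ≈ 418.60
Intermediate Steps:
K = -14 (K = 7*(-2) = -14)
L(h) = 5 (L(h) = 5 + (h - h) = 5 + 0 = 5)
(q(-9 - 1*(-10)) - 1*(-298))*m(L(K)) = ((-9 - 1*(-10)) - 1*(-298))*(7/5) = ((-9 + 10) + 298)*(7*(⅕)) = (1 + 298)*(7/5) = 299*(7/5) = 2093/5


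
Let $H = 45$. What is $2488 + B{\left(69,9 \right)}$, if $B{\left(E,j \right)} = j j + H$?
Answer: $2614$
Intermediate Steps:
$B{\left(E,j \right)} = 45 + j^{2}$ ($B{\left(E,j \right)} = j j + 45 = j^{2} + 45 = 45 + j^{2}$)
$2488 + B{\left(69,9 \right)} = 2488 + \left(45 + 9^{2}\right) = 2488 + \left(45 + 81\right) = 2488 + 126 = 2614$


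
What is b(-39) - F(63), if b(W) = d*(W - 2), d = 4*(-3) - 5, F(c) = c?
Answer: 634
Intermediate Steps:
d = -17 (d = -12 - 5 = -17)
b(W) = 34 - 17*W (b(W) = -17*(W - 2) = -17*(-2 + W) = 34 - 17*W)
b(-39) - F(63) = (34 - 17*(-39)) - 1*63 = (34 + 663) - 63 = 697 - 63 = 634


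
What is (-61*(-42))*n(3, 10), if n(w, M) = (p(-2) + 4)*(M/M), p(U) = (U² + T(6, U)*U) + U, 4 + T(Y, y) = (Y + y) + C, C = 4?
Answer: -5124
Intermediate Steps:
T(Y, y) = Y + y (T(Y, y) = -4 + ((Y + y) + 4) = -4 + (4 + Y + y) = Y + y)
p(U) = U + U² + U*(6 + U) (p(U) = (U² + (6 + U)*U) + U = (U² + U*(6 + U)) + U = U + U² + U*(6 + U))
n(w, M) = -2 (n(w, M) = (-2*(7 + 2*(-2)) + 4)*(M/M) = (-2*(7 - 4) + 4)*1 = (-2*3 + 4)*1 = (-6 + 4)*1 = -2*1 = -2)
(-61*(-42))*n(3, 10) = -61*(-42)*(-2) = 2562*(-2) = -5124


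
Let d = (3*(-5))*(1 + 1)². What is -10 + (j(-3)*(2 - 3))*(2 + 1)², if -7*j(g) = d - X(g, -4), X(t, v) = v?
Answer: -82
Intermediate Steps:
d = -60 (d = -15*2² = -15*4 = -60)
j(g) = 8 (j(g) = -(-60 - 1*(-4))/7 = -(-60 + 4)/7 = -⅐*(-56) = 8)
-10 + (j(-3)*(2 - 3))*(2 + 1)² = -10 + (8*(2 - 3))*(2 + 1)² = -10 + (8*(-1))*3² = -10 - 8*9 = -10 - 72 = -82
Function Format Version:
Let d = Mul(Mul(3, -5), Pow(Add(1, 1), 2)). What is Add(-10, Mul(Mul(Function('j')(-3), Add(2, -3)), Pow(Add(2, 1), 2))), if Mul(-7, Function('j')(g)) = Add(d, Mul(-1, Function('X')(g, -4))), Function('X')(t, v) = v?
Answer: -82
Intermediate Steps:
d = -60 (d = Mul(-15, Pow(2, 2)) = Mul(-15, 4) = -60)
Function('j')(g) = 8 (Function('j')(g) = Mul(Rational(-1, 7), Add(-60, Mul(-1, -4))) = Mul(Rational(-1, 7), Add(-60, 4)) = Mul(Rational(-1, 7), -56) = 8)
Add(-10, Mul(Mul(Function('j')(-3), Add(2, -3)), Pow(Add(2, 1), 2))) = Add(-10, Mul(Mul(8, Add(2, -3)), Pow(Add(2, 1), 2))) = Add(-10, Mul(Mul(8, -1), Pow(3, 2))) = Add(-10, Mul(-8, 9)) = Add(-10, -72) = -82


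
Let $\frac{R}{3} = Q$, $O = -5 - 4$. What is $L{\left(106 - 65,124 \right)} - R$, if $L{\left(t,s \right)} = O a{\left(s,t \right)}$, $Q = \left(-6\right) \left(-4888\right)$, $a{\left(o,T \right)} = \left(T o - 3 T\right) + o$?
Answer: $-133749$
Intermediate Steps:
$O = -9$
$a{\left(o,T \right)} = o - 3 T + T o$ ($a{\left(o,T \right)} = \left(- 3 T + T o\right) + o = o - 3 T + T o$)
$Q = 29328$
$R = 87984$ ($R = 3 \cdot 29328 = 87984$)
$L{\left(t,s \right)} = - 9 s + 27 t - 9 s t$ ($L{\left(t,s \right)} = - 9 \left(s - 3 t + t s\right) = - 9 \left(s - 3 t + s t\right) = - 9 s + 27 t - 9 s t$)
$L{\left(106 - 65,124 \right)} - R = \left(\left(-9\right) 124 + 27 \left(106 - 65\right) - 1116 \left(106 - 65\right)\right) - 87984 = \left(-1116 + 27 \cdot 41 - 1116 \cdot 41\right) - 87984 = \left(-1116 + 1107 - 45756\right) - 87984 = -45765 - 87984 = -133749$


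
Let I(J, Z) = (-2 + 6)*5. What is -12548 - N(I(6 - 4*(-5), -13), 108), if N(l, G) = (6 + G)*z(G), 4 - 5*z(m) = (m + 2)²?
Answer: 1316204/5 ≈ 2.6324e+5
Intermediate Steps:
I(J, Z) = 20 (I(J, Z) = 4*5 = 20)
z(m) = ⅘ - (2 + m)²/5 (z(m) = ⅘ - (m + 2)²/5 = ⅘ - (2 + m)²/5)
N(l, G) = (6 + G)*(⅘ - (2 + G)²/5)
-12548 - N(I(6 - 4*(-5), -13), 108) = -12548 - (-1)*(-4 + (2 + 108)²)*(6 + 108)/5 = -12548 - (-1)*(-4 + 110²)*114/5 = -12548 - (-1)*(-4 + 12100)*114/5 = -12548 - (-1)*12096*114/5 = -12548 - 1*(-1378944/5) = -12548 + 1378944/5 = 1316204/5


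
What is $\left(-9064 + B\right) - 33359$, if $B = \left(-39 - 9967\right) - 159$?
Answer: $-52588$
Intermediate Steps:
$B = -10165$ ($B = -10006 - 159 = -10165$)
$\left(-9064 + B\right) - 33359 = \left(-9064 - 10165\right) - 33359 = -19229 - 33359 = -52588$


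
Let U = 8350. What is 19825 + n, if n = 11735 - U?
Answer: 23210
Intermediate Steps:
n = 3385 (n = 11735 - 1*8350 = 11735 - 8350 = 3385)
19825 + n = 19825 + 3385 = 23210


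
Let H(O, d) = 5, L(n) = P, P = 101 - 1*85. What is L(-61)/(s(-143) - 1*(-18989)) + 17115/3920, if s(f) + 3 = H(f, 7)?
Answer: 189559/43408 ≈ 4.3669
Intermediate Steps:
P = 16 (P = 101 - 85 = 16)
L(n) = 16
s(f) = 2 (s(f) = -3 + 5 = 2)
L(-61)/(s(-143) - 1*(-18989)) + 17115/3920 = 16/(2 - 1*(-18989)) + 17115/3920 = 16/(2 + 18989) + 17115*(1/3920) = 16/18991 + 489/112 = 189559/43408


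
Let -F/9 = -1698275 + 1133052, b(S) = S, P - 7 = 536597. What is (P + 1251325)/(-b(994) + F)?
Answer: 1787929/5086013 ≈ 0.35154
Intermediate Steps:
P = 536604 (P = 7 + 536597 = 536604)
F = 5087007 (F = -9*(-1698275 + 1133052) = -9*(-565223) = 5087007)
(P + 1251325)/(-b(994) + F) = (536604 + 1251325)/(-1*994 + 5087007) = 1787929/(-994 + 5087007) = 1787929/5086013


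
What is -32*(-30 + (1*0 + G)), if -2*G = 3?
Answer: 1008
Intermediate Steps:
G = -3/2 (G = -½*3 = -3/2 ≈ -1.5000)
-32*(-30 + (1*0 + G)) = -32*(-30 + (1*0 - 3/2)) = -32*(-30 + (0 - 3/2)) = -32*(-30 - 3/2) = -32*(-63/2) = 1008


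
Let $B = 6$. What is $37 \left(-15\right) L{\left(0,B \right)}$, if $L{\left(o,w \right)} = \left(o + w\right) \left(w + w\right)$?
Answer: $-39960$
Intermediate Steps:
$L{\left(o,w \right)} = 2 w \left(o + w\right)$ ($L{\left(o,w \right)} = \left(o + w\right) 2 w = 2 w \left(o + w\right)$)
$37 \left(-15\right) L{\left(0,B \right)} = 37 \left(-15\right) 2 \cdot 6 \left(0 + 6\right) = - 555 \cdot 2 \cdot 6 \cdot 6 = \left(-555\right) 72 = -39960$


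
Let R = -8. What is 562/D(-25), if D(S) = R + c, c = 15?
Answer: 562/7 ≈ 80.286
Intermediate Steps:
D(S) = 7 (D(S) = -8 + 15 = 7)
562/D(-25) = 562/7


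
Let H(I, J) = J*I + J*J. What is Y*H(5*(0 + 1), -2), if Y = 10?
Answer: -60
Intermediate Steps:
H(I, J) = J² + I*J (H(I, J) = I*J + J² = J² + I*J)
Y*H(5*(0 + 1), -2) = 10*(-2*(5*(0 + 1) - 2)) = 10*(-2*(5*1 - 2)) = 10*(-2*(5 - 2)) = 10*(-2*3) = 10*(-6) = -60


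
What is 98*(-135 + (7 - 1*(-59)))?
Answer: -6762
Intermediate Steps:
98*(-135 + (7 - 1*(-59))) = 98*(-135 + (7 + 59)) = 98*(-135 + 66) = 98*(-69) = -6762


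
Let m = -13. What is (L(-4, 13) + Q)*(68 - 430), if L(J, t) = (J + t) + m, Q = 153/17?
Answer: -1810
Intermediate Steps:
Q = 9 (Q = 153*(1/17) = 9)
L(J, t) = -13 + J + t (L(J, t) = (J + t) - 13 = -13 + J + t)
(L(-4, 13) + Q)*(68 - 430) = ((-13 - 4 + 13) + 9)*(68 - 430) = (-4 + 9)*(-362) = 5*(-362) = -1810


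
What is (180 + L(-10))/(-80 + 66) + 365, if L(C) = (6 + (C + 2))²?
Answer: 2463/7 ≈ 351.86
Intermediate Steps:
L(C) = (8 + C)² (L(C) = (6 + (2 + C))² = (8 + C)²)
(180 + L(-10))/(-80 + 66) + 365 = (180 + (8 - 10)²)/(-80 + 66) + 365 = (180 + (-2)²)/(-14) + 365 = (180 + 4)*(-1/14) + 365 = 184*(-1/14) + 365 = -92/7 + 365 = 2463/7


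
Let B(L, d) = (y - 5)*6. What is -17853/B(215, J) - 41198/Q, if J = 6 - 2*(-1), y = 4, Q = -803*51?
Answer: 243793699/81906 ≈ 2976.5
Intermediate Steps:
Q = -40953
J = 8 (J = 6 + 2 = 8)
B(L, d) = -6 (B(L, d) = (4 - 5)*6 = -1*6 = -6)
-17853/B(215, J) - 41198/Q = -17853/(-6) - 41198/(-40953) = -17853*(-⅙) - 41198*(-1/40953) = 5951/2 + 41198/40953 = 243793699/81906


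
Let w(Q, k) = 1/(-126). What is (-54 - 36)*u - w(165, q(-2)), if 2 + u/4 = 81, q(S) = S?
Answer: -3583439/126 ≈ -28440.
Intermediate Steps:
w(Q, k) = -1/126
u = 316 (u = -8 + 4*81 = -8 + 324 = 316)
(-54 - 36)*u - w(165, q(-2)) = (-54 - 36)*316 - 1*(-1/126) = -90*316 + 1/126 = -28440 + 1/126 = -3583439/126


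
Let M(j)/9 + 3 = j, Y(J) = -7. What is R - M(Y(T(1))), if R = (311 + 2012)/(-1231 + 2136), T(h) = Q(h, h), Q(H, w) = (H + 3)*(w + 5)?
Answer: 83773/905 ≈ 92.567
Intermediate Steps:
Q(H, w) = (3 + H)*(5 + w)
T(h) = 15 + h² + 8*h (T(h) = 15 + 3*h + 5*h + h*h = 15 + 3*h + 5*h + h² = 15 + h² + 8*h)
M(j) = -27 + 9*j
R = 2323/905 ≈ 2.5669
R - M(Y(T(1))) = 2323/905 - (-27 + 9*(-7)) = 2323/905 - (-27 - 63) = 2323/905 - 1*(-90) = 2323/905 + 90 = 83773/905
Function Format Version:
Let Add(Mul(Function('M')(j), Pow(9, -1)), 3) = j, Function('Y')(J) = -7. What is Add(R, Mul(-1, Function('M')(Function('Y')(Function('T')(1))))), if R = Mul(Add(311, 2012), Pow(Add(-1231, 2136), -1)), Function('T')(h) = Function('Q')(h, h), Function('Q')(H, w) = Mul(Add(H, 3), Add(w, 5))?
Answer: Rational(83773, 905) ≈ 92.567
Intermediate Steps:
Function('Q')(H, w) = Mul(Add(3, H), Add(5, w))
Function('T')(h) = Add(15, Pow(h, 2), Mul(8, h)) (Function('T')(h) = Add(15, Mul(3, h), Mul(5, h), Mul(h, h)) = Add(15, Mul(3, h), Mul(5, h), Pow(h, 2)) = Add(15, Pow(h, 2), Mul(8, h)))
Function('M')(j) = Add(-27, Mul(9, j))
R = Rational(2323, 905) (R = Mul(2323, Pow(905, -1)) = Mul(2323, Rational(1, 905)) = Rational(2323, 905) ≈ 2.5668)
Add(R, Mul(-1, Function('M')(Function('Y')(Function('T')(1))))) = Add(Rational(2323, 905), Mul(-1, Add(-27, Mul(9, -7)))) = Add(Rational(2323, 905), Mul(-1, Add(-27, -63))) = Add(Rational(2323, 905), Mul(-1, -90)) = Add(Rational(2323, 905), 90) = Rational(83773, 905)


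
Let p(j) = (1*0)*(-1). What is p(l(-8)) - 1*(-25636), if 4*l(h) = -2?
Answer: 25636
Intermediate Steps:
l(h) = -½ (l(h) = (¼)*(-2) = -½)
p(j) = 0 (p(j) = 0*(-1) = 0)
p(l(-8)) - 1*(-25636) = 0 - 1*(-25636) = 0 + 25636 = 25636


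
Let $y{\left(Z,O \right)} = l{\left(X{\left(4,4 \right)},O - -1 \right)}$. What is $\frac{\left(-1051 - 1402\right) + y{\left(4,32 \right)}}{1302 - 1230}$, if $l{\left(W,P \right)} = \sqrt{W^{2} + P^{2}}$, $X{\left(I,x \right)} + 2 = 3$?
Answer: $- \frac{2453}{72} + \frac{\sqrt{1090}}{72} \approx -33.611$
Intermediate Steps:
$X{\left(I,x \right)} = 1$ ($X{\left(I,x \right)} = -2 + 3 = 1$)
$l{\left(W,P \right)} = \sqrt{P^{2} + W^{2}}$
$y{\left(Z,O \right)} = \sqrt{1 + \left(1 + O\right)^{2}}$ ($y{\left(Z,O \right)} = \sqrt{\left(O - -1\right)^{2} + 1^{2}} = \sqrt{\left(O + 1\right)^{2} + 1} = \sqrt{\left(1 + O\right)^{2} + 1} = \sqrt{1 + \left(1 + O\right)^{2}}$)
$\frac{\left(-1051 - 1402\right) + y{\left(4,32 \right)}}{1302 - 1230} = \frac{\left(-1051 - 1402\right) + \sqrt{1 + \left(1 + 32\right)^{2}}}{1302 - 1230} = \frac{\left(-1051 - 1402\right) + \sqrt{1 + 33^{2}}}{1302 - 1230} = \frac{-2453 + \sqrt{1 + 1089}}{72} = \left(-2453 + \sqrt{1090}\right) \frac{1}{72} = - \frac{2453}{72} + \frac{\sqrt{1090}}{72}$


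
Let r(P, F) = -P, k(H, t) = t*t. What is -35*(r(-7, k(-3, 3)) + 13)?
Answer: -700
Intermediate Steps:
k(H, t) = t²
-35*(r(-7, k(-3, 3)) + 13) = -35*(-1*(-7) + 13) = -35*(7 + 13) = -35*20 = -700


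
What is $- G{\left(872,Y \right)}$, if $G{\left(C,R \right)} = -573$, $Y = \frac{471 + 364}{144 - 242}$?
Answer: $573$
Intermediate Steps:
$Y = - \frac{835}{98}$ ($Y = \frac{835}{-98} = 835 \left(- \frac{1}{98}\right) = - \frac{835}{98} \approx -8.5204$)
$- G{\left(872,Y \right)} = \left(-1\right) \left(-573\right) = 573$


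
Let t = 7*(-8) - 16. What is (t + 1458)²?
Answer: 1920996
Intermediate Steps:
t = -72 (t = -56 - 16 = -72)
(t + 1458)² = (-72 + 1458)² = 1386² = 1920996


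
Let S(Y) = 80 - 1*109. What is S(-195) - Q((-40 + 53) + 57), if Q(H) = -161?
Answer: 132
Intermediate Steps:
S(Y) = -29 (S(Y) = 80 - 109 = -29)
S(-195) - Q((-40 + 53) + 57) = -29 - 1*(-161) = -29 + 161 = 132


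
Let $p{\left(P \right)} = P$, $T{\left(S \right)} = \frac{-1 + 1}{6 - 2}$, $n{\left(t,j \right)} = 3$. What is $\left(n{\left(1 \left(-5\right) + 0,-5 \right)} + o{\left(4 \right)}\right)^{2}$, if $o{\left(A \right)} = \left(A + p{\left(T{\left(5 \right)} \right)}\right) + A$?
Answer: $121$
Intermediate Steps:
$T{\left(S \right)} = 0$ ($T{\left(S \right)} = \frac{0}{4} = 0 \cdot \frac{1}{4} = 0$)
$o{\left(A \right)} = 2 A$ ($o{\left(A \right)} = \left(A + 0\right) + A = A + A = 2 A$)
$\left(n{\left(1 \left(-5\right) + 0,-5 \right)} + o{\left(4 \right)}\right)^{2} = \left(3 + 2 \cdot 4\right)^{2} = \left(3 + 8\right)^{2} = 11^{2} = 121$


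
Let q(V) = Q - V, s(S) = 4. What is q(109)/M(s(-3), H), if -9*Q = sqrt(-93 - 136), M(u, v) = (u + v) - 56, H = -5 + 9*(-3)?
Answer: 109/84 + I*sqrt(229)/756 ≈ 1.2976 + 0.020017*I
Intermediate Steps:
H = -32 (H = -5 - 27 = -32)
M(u, v) = -56 + u + v
Q = -I*sqrt(229)/9 (Q = -sqrt(-93 - 136)/9 = -I*sqrt(229)/9 ≈ -1.6814*I)
q(V) = -V - I*sqrt(229)/9 (q(V) = -I*sqrt(229)/9 - V = -V - I*sqrt(229)/9)
q(109)/M(s(-3), H) = (-1*109 - I*sqrt(229)/9)/(-56 + 4 - 32) = (-109 - I*sqrt(229)/9)/(-84) = (-109 - I*sqrt(229)/9)*(-1/84) = 109/84 + I*sqrt(229)/756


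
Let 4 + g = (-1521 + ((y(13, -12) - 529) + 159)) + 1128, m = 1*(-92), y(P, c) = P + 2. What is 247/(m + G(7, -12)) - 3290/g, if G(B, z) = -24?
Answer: 521/232 ≈ 2.2457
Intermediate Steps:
y(P, c) = 2 + P
m = -92
g = -752 (g = -4 + ((-1521 + (((2 + 13) - 529) + 159)) + 1128) = -4 + ((-1521 + ((15 - 529) + 159)) + 1128) = -4 + ((-1521 + (-514 + 159)) + 1128) = -4 + ((-1521 - 355) + 1128) = -4 + (-1876 + 1128) = -4 - 748 = -752)
247/(m + G(7, -12)) - 3290/g = 247/(-92 - 24) - 3290/(-752) = 247/(-116) - 3290*(-1/752) = 247*(-1/116) + 35/8 = -247/116 + 35/8 = 521/232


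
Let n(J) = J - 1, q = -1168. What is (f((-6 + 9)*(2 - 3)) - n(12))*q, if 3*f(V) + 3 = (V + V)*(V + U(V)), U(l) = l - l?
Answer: 7008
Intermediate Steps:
n(J) = -1 + J
U(l) = 0
f(V) = -1 + 2*V**2/3 (f(V) = -1 + ((V + V)*(V + 0))/3 = -1 + ((2*V)*V)/3 = -1 + (2*V**2)/3 = -1 + 2*V**2/3)
(f((-6 + 9)*(2 - 3)) - n(12))*q = ((-1 + 2*((-6 + 9)*(2 - 3))**2/3) - (-1 + 12))*(-1168) = ((-1 + 2*(3*(-1))**2/3) - 1*11)*(-1168) = ((-1 + (2/3)*(-3)**2) - 11)*(-1168) = ((-1 + (2/3)*9) - 11)*(-1168) = ((-1 + 6) - 11)*(-1168) = (5 - 11)*(-1168) = -6*(-1168) = 7008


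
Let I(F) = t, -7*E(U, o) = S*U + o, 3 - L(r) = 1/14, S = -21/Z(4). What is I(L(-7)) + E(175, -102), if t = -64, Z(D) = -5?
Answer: -1081/7 ≈ -154.43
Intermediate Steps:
S = 21/5 (S = -21/(-5) = -21*(-⅕) = 21/5 ≈ 4.2000)
L(r) = 41/14 (L(r) = 3 - 1/14 = 41/14)
E(U, o) = -3*U/5 - o/7 (E(U, o) = -(21*U/5 + o)/7 = -(o + 21*U/5)/7 = -3*U/5 - o/7)
I(F) = -64
I(L(-7)) + E(175, -102) = -64 + (-⅗*175 - ⅐*(-102)) = -64 + (-105 + 102/7) = -64 - 633/7 = -1081/7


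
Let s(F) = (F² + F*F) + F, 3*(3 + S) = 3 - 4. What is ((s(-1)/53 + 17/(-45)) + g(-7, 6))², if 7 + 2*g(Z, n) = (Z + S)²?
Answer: 13954460641/5688225 ≈ 2453.2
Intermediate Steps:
S = -10/3 (S = -3 + (3 - 4)/3 = -3 + (⅓)*(-1) = -3 - ⅓ = -10/3 ≈ -3.3333)
s(F) = F + 2*F² (s(F) = (F² + F²) + F = 2*F² + F = F + 2*F²)
g(Z, n) = -7/2 + (-10/3 + Z)²/2 (g(Z, n) = -7/2 + (Z - 10/3)²/2 = -7/2 + (-10/3 + Z)²/2)
((s(-1)/53 + 17/(-45)) + g(-7, 6))² = ((-(1 + 2*(-1))/53 + 17/(-45)) + (-7/2 + (-10 + 3*(-7))²/18))² = ((-(1 - 2)*(1/53) + 17*(-1/45)) + (-7/2 + (-10 - 21)²/18))² = ((-1*(-1)*(1/53) - 17/45) + (-7/2 + (1/18)*(-31)²))² = ((1*(1/53) - 17/45) + (-7/2 + (1/18)*961))² = ((1/53 - 17/45) + (-7/2 + 961/18))² = (-856/2385 + 449/9)² = (118129/2385)² = 13954460641/5688225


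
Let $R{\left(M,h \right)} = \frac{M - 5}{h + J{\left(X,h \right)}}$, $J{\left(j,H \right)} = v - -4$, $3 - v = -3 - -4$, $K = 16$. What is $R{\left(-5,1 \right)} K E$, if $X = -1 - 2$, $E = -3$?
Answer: $\frac{480}{7} \approx 68.571$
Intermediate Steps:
$v = 2$ ($v = 3 - \left(-3 - -4\right) = 3 - \left(-3 + 4\right) = 3 - 1 = 2$)
$X = -3$
$J{\left(j,H \right)} = 6$ ($J{\left(j,H \right)} = 2 - -4 = 2 + 4 = 6$)
$R{\left(M,h \right)} = \frac{-5 + M}{6 + h}$ ($R{\left(M,h \right)} = \frac{M - 5}{h + 6} = \frac{-5 + M}{6 + h}$)
$R{\left(-5,1 \right)} K E = \frac{-5 - 5}{6 + 1} \cdot 16 \left(-3\right) = \frac{1}{7} \left(-10\right) 16 \left(-3\right) = \left(- \frac{10}{7}\right) 16 \left(-3\right) = \left(- \frac{160}{7}\right) \left(-3\right) = \frac{480}{7}$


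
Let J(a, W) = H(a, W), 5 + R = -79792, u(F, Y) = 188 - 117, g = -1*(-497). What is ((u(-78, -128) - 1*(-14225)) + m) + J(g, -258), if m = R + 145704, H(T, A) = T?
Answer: 80700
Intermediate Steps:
g = 497
u(F, Y) = 71
R = -79797 (R = -5 - 79792 = -79797)
J(a, W) = a
m = 65907 (m = -79797 + 145704 = 65907)
((u(-78, -128) - 1*(-14225)) + m) + J(g, -258) = ((71 - 1*(-14225)) + 65907) + 497 = ((71 + 14225) + 65907) + 497 = (14296 + 65907) + 497 = 80203 + 497 = 80700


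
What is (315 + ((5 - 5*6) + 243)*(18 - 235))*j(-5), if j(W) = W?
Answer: 234955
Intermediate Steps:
(315 + ((5 - 5*6) + 243)*(18 - 235))*j(-5) = (315 + ((5 - 5*6) + 243)*(18 - 235))*(-5) = (315 + ((5 - 30) + 243)*(-217))*(-5) = (315 + (-25 + 243)*(-217))*(-5) = (315 + 218*(-217))*(-5) = (315 - 47306)*(-5) = -46991*(-5) = 234955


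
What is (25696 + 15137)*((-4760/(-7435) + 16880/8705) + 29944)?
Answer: 3165689022936336/2588867 ≈ 1.2228e+9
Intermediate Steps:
(25696 + 15137)*((-4760/(-7435) + 16880/8705) + 29944) = 40833*((-4760*(-1/7435) + 16880*(1/8705)) + 29944) = 40833*((952/1487 + 3376/1741) + 29944) = 40833*(6677544/2588867 + 29944) = 40833*(77527710992/2588867) = 3165689022936336/2588867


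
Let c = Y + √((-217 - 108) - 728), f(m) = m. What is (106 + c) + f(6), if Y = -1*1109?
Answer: -997 + 9*I*√13 ≈ -997.0 + 32.45*I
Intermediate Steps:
Y = -1109
c = -1109 + 9*I*√13 (c = -1109 + √((-217 - 108) - 728) = -1109 + √(-325 - 728) = -1109 + √(-1053) = -1109 + 9*I*√13 ≈ -1109.0 + 32.45*I)
(106 + c) + f(6) = (106 + (-1109 + 9*I*√13)) + 6 = (-1003 + 9*I*√13) + 6 = -997 + 9*I*√13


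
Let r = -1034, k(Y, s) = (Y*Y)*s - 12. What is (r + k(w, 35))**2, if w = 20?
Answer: 167806116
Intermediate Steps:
k(Y, s) = -12 + s*Y**2 (k(Y, s) = Y**2*s - 12 = s*Y**2 - 12 = -12 + s*Y**2)
(r + k(w, 35))**2 = (-1034 + (-12 + 35*20**2))**2 = (-1034 + (-12 + 35*400))**2 = (-1034 + (-12 + 14000))**2 = (-1034 + 13988)**2 = 12954**2 = 167806116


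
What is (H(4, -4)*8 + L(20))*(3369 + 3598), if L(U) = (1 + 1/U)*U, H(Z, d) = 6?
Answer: 480723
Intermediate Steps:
L(U) = U*(1 + 1/U)
(H(4, -4)*8 + L(20))*(3369 + 3598) = (6*8 + (1 + 20))*(3369 + 3598) = (48 + 21)*6967 = 69*6967 = 480723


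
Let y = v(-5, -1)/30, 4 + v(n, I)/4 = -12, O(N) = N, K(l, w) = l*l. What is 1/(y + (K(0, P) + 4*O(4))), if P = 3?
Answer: 15/208 ≈ 0.072115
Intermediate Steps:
K(l, w) = l²
v(n, I) = -64 (v(n, I) = -16 + 4*(-12) = -16 - 48 = -64)
y = -32/15 (y = -64/30 = -64*1/30 = -32/15 ≈ -2.1333)
1/(y + (K(0, P) + 4*O(4))) = 1/(-32/15 + (0² + 4*4)) = 1/(-32/15 + (0 + 16)) = 1/(-32/15 + 16) = 1/(208/15) = 15/208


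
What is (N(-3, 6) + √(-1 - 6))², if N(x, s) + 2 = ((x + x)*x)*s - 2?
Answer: (104 + I*√7)² ≈ 10809.0 + 550.32*I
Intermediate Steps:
N(x, s) = -4 + 2*s*x² (N(x, s) = -2 + (((x + x)*x)*s - 2) = -2 + (((2*x)*x)*s - 2) = -2 + ((2*x²)*s - 2) = -2 + (2*s*x² - 2) = -2 + (-2 + 2*s*x²) = -4 + 2*s*x²)
(N(-3, 6) + √(-1 - 6))² = ((-4 + 2*6*(-3)²) + √(-1 - 6))² = ((-4 + 2*6*9) + √(-7))² = ((-4 + 108) + I*√7)² = (104 + I*√7)²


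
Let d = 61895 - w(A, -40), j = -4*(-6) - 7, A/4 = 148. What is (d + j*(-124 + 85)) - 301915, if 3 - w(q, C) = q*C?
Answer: -264366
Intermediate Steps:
A = 592 (A = 4*148 = 592)
w(q, C) = 3 - C*q (w(q, C) = 3 - q*C = 3 - C*q)
j = 17 (j = 24 - 7 = 17)
d = 38212 (d = 61895 - (3 - 1*(-40)*592) = 61895 - (3 + 23680) = 61895 - 1*23683 = 61895 - 23683 = 38212)
(d + j*(-124 + 85)) - 301915 = (38212 + 17*(-124 + 85)) - 301915 = (38212 + 17*(-39)) - 301915 = (38212 - 663) - 301915 = 37549 - 301915 = -264366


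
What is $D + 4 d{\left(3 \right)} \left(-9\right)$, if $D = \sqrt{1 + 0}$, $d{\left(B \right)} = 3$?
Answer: $-107$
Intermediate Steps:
$D = 1$ ($D = \sqrt{1} = 1$)
$D + 4 d{\left(3 \right)} \left(-9\right) = 1 + 4 \cdot 3 \left(-9\right) = 1 + 12 \left(-9\right) = 1 - 108 = -107$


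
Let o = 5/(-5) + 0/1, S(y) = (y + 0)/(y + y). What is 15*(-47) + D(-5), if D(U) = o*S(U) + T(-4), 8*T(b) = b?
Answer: -706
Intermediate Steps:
S(y) = ½ (S(y) = y/((2*y)) = y*(1/(2*y)) = ½)
T(b) = b/8
o = -1 (o = 5*(-⅕) + 0*1 = -1 + 0 = -1)
D(U) = -1 (D(U) = -1*½ + (⅛)*(-4) = -½ - ½ = -1)
15*(-47) + D(-5) = 15*(-47) - 1 = -705 - 1 = -706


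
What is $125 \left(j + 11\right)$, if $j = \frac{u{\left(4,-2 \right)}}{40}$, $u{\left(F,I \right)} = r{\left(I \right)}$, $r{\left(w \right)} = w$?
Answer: $\frac{5475}{4} \approx 1368.8$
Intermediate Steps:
$u{\left(F,I \right)} = I$
$j = - \frac{1}{20}$ ($j = - \frac{2}{40} = \left(-2\right) \frac{1}{40} = - \frac{1}{20} \approx -0.05$)
$125 \left(j + 11\right) = 125 \left(- \frac{1}{20} + 11\right) = 125 \cdot \frac{219}{20} = \frac{5475}{4}$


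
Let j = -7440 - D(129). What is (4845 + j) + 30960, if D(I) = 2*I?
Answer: 28107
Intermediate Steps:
j = -7698 (j = -7440 - 2*129 = -7440 - 1*258 = -7440 - 258 = -7698)
(4845 + j) + 30960 = (4845 - 7698) + 30960 = -2853 + 30960 = 28107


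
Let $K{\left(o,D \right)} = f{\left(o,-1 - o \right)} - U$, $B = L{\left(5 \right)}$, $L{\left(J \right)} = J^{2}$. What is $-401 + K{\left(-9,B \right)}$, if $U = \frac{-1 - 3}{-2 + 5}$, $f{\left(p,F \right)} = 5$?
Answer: $- \frac{1184}{3} \approx -394.67$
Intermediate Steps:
$U = - \frac{4}{3} \approx -1.3333$
$B = 25$ ($B = 5^{2} = 25$)
$K{\left(o,D \right)} = \frac{19}{3}$ ($K{\left(o,D \right)} = 5 - - \frac{4}{3} = 5 + \frac{4}{3} = \frac{19}{3}$)
$-401 + K{\left(-9,B \right)} = -401 + \frac{19}{3} = - \frac{1184}{3}$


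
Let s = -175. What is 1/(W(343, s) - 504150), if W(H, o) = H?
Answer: -1/503807 ≈ -1.9849e-6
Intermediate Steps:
1/(W(343, s) - 504150) = 1/(343 - 504150) = 1/(-503807) = -1/503807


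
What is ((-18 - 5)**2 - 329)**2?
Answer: 40000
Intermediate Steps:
((-18 - 5)**2 - 329)**2 = ((-23)**2 - 329)**2 = (529 - 329)**2 = 200**2 = 40000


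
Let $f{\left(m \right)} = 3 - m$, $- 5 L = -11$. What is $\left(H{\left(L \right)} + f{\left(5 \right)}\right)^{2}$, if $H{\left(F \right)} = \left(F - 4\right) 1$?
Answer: $\frac{361}{25} \approx 14.44$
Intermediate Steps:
$L = \frac{11}{5}$ ($L = \left(- \frac{1}{5}\right) \left(-11\right) = \frac{11}{5} \approx 2.2$)
$H{\left(F \right)} = -4 + F$ ($H{\left(F \right)} = \left(-4 + F\right) 1 = -4 + F$)
$\left(H{\left(L \right)} + f{\left(5 \right)}\right)^{2} = \left(\left(-4 + \frac{11}{5}\right) + \left(3 - 5\right)\right)^{2} = \left(- \frac{9}{5} + \left(3 - 5\right)\right)^{2} = \left(- \frac{9}{5} - 2\right)^{2} = \left(- \frac{19}{5}\right)^{2} = \frac{361}{25}$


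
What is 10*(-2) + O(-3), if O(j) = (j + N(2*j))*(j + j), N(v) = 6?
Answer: -38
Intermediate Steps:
O(j) = 2*j*(6 + j) (O(j) = (j + 6)*(j + j) = (6 + j)*(2*j) = 2*j*(6 + j))
10*(-2) + O(-3) = 10*(-2) + 2*(-3)*(6 - 3) = -20 + 2*(-3)*3 = -20 - 18 = -38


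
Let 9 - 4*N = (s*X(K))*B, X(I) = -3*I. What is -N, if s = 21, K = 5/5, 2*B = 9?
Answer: -585/8 ≈ -73.125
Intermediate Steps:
B = 9/2 (B = (1/2)*9 = 9/2 ≈ 4.5000)
K = 1 (K = 5*(1/5) = 1)
N = 585/8 (N = 9/4 - 21*(-3*1)*9/(4*2) = 9/4 - 21*(-3)*9/(4*2) = 9/4 - (-63)*9/(4*2) = 9/4 - 1/4*(-567/2) = 9/4 + 567/8 = 585/8 ≈ 73.125)
-N = -1*585/8 = -585/8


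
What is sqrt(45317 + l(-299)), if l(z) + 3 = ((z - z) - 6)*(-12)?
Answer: sqrt(45386) ≈ 213.04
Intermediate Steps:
l(z) = 69 (l(z) = -3 + ((z - z) - 6)*(-12) = -3 + (0 - 6)*(-12) = -3 - 6*(-12) = -3 + 72 = 69)
sqrt(45317 + l(-299)) = sqrt(45317 + 69) = sqrt(45386)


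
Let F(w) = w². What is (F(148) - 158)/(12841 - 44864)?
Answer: -21746/32023 ≈ -0.67907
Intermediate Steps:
(F(148) - 158)/(12841 - 44864) = (148² - 158)/(12841 - 44864) = (21904 - 158)/(-32023) = 21746*(-1/32023) = -21746/32023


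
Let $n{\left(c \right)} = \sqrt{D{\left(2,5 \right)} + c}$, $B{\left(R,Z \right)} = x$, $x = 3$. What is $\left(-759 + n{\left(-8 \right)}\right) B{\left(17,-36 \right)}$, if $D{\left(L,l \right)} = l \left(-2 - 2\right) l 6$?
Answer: $-2277 + 12 i \sqrt{38} \approx -2277.0 + 73.973 i$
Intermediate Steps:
$B{\left(R,Z \right)} = 3$
$D{\left(L,l \right)} = - 24 l^{2}$ ($D{\left(L,l \right)} = l \left(-4\right) l 6 = - 4 l l 6 = - 4 l^{2} \cdot 6 = - 24 l^{2}$)
$n{\left(c \right)} = \sqrt{-600 + c}$ ($n{\left(c \right)} = \sqrt{- 24 \cdot 5^{2} + c} = \sqrt{\left(-24\right) 25 + c} = \sqrt{-600 + c}$)
$\left(-759 + n{\left(-8 \right)}\right) B{\left(17,-36 \right)} = \left(-759 + \sqrt{-600 - 8}\right) 3 = \left(-759 + \sqrt{-608}\right) 3 = \left(-759 + 4 i \sqrt{38}\right) 3 = -2277 + 12 i \sqrt{38}$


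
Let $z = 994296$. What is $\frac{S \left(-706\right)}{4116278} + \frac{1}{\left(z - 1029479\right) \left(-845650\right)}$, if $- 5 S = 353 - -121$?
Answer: $\frac{995649695242519}{61234788727149050} \approx 0.01626$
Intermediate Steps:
$S = - \frac{474}{5}$ ($S = - \frac{353 - -121}{5} = - \frac{353 + 121}{5} = \left(- \frac{1}{5}\right) 474 = - \frac{474}{5} \approx -94.8$)
$\frac{S \left(-706\right)}{4116278} + \frac{1}{\left(z - 1029479\right) \left(-845650\right)} = \frac{\left(- \frac{474}{5}\right) \left(-706\right)}{4116278} + \frac{1}{\left(994296 - 1029479\right) \left(-845650\right)} = \frac{334644}{5} \cdot \frac{1}{4116278} + \frac{1}{-35183} \left(- \frac{1}{845650}\right) = \frac{167322}{10290695} - - \frac{1}{29752503950} = \frac{167322}{10290695} + \frac{1}{29752503950} = \frac{995649695242519}{61234788727149050}$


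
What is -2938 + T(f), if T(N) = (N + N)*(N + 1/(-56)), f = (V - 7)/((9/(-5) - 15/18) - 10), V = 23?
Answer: -2950849726/1005487 ≈ -2934.7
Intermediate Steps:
f = -480/379 (f = (23 - 7)/((9/(-5) - 15/18) - 10) = 16/((9*(-1/5) - 15*1/18) - 10) = 16/((-9/5 - 5/6) - 10) = 16/(-79/30 - 10) = 16/(-379/30) = 16*(-30/379) = -480/379 ≈ -1.2665)
T(N) = 2*N*(-1/56 + N) (T(N) = (2*N)*(N - 1/56) = (2*N)*(-1/56 + N) = 2*N*(-1/56 + N))
-2938 + T(f) = -2938 + (1/28)*(-480/379)*(-1 + 56*(-480/379)) = -2938 + (1/28)*(-480/379)*(-1 - 26880/379) = -2938 + (1/28)*(-480/379)*(-27259/379) = -2938 + 3271080/1005487 = -2950849726/1005487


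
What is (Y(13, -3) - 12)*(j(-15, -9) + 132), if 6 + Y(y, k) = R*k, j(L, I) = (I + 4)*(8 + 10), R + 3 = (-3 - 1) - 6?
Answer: 882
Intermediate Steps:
R = -13 (R = -3 + ((-3 - 1) - 6) = -3 + (-4 - 6) = -3 - 10 = -13)
j(L, I) = 72 + 18*I (j(L, I) = (4 + I)*18 = 72 + 18*I)
Y(y, k) = -6 - 13*k
(Y(13, -3) - 12)*(j(-15, -9) + 132) = ((-6 - 13*(-3)) - 12)*((72 + 18*(-9)) + 132) = ((-6 + 39) - 12)*((72 - 162) + 132) = (33 - 12)*(-90 + 132) = 21*42 = 882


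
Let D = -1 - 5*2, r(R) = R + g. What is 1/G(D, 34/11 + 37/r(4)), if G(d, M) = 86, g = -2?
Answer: 1/86 ≈ 0.011628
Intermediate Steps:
r(R) = -2 + R (r(R) = R - 2 = -2 + R)
D = -11 (D = -1 - 10 = -11)
1/G(D, 34/11 + 37/r(4)) = 1/86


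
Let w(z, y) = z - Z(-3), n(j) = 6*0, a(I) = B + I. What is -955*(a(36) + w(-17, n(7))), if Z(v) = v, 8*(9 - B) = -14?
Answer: -125105/4 ≈ -31276.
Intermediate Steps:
B = 43/4 (B = 9 - ⅛*(-14) = 9 + 7/4 = 43/4 ≈ 10.750)
a(I) = 43/4 + I
n(j) = 0
w(z, y) = 3 + z (w(z, y) = z - 1*(-3) = z + 3 = 3 + z)
-955*(a(36) + w(-17, n(7))) = -955*((43/4 + 36) + (3 - 17)) = -955*(187/4 - 14) = -955*131/4 = -125105/4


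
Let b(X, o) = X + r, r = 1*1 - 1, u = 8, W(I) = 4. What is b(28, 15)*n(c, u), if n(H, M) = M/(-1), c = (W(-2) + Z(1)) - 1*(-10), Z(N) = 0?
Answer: -224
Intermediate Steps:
c = 14 (c = (4 + 0) - 1*(-10) = 4 + 10 = 14)
n(H, M) = -M (n(H, M) = M*(-1) = -M)
r = 0 (r = 1 - 1 = 0)
b(X, o) = X (b(X, o) = X + 0 = X)
b(28, 15)*n(c, u) = 28*(-1*8) = 28*(-8) = -224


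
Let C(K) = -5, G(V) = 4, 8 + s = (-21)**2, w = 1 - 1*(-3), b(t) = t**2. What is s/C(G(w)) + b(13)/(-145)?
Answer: -12726/145 ≈ -87.766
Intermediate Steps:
w = 4 (w = 1 + 3 = 4)
s = 433 (s = -8 + (-21)**2 = -8 + 441 = 433)
s/C(G(w)) + b(13)/(-145) = 433/(-5) + 13**2/(-145) = 433*(-1/5) + 169*(-1/145) = -433/5 - 169/145 = -12726/145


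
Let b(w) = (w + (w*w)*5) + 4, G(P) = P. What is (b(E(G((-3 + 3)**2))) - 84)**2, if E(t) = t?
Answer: 6400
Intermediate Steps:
b(w) = 4 + w + 5*w**2 (b(w) = (w + w**2*5) + 4 = (w + 5*w**2) + 4 = 4 + w + 5*w**2)
(b(E(G((-3 + 3)**2))) - 84)**2 = ((4 + (-3 + 3)**2 + 5*((-3 + 3)**2)**2) - 84)**2 = ((4 + 0**2 + 5*(0**2)**2) - 84)**2 = ((4 + 0 + 5*0**2) - 84)**2 = ((4 + 0 + 5*0) - 84)**2 = ((4 + 0 + 0) - 84)**2 = (4 - 84)**2 = (-80)**2 = 6400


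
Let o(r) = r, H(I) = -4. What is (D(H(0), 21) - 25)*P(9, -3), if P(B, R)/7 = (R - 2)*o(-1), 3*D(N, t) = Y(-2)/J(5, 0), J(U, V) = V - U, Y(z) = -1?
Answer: -2618/3 ≈ -872.67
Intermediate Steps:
D(N, t) = 1/15 (D(N, t) = (-1/(0 - 1*5))/3 = (-1/(0 - 5))/3 = (-1/(-5))/3 = (-1*(-1/5))/3 = (1/3)*(1/5) = 1/15)
P(B, R) = 14 - 7*R (P(B, R) = 7*((R - 2)*(-1)) = 7*((-2 + R)*(-1)) = 7*(2 - R) = 14 - 7*R)
(D(H(0), 21) - 25)*P(9, -3) = (1/15 - 25)*(14 - 7*(-3)) = -374*(14 + 21)/15 = -374/15*35 = -2618/3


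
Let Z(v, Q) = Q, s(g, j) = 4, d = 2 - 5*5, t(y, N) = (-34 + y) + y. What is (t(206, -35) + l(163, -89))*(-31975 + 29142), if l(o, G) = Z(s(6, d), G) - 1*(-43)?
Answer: -940556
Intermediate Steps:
t(y, N) = -34 + 2*y
d = -23 (d = 2 - 25 = -23)
l(o, G) = 43 + G (l(o, G) = G - 1*(-43) = G + 43 = 43 + G)
(t(206, -35) + l(163, -89))*(-31975 + 29142) = ((-34 + 2*206) + (43 - 89))*(-31975 + 29142) = ((-34 + 412) - 46)*(-2833) = (378 - 46)*(-2833) = 332*(-2833) = -940556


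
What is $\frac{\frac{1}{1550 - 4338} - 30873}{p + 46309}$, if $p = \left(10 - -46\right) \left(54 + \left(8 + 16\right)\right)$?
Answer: $- \frac{86073925}{141287476} \approx -0.60921$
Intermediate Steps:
$p = 4368$ ($p = \left(10 + 46\right) \left(54 + 24\right) = 56 \cdot 78 = 4368$)
$\frac{\frac{1}{1550 - 4338} - 30873}{p + 46309} = \frac{\frac{1}{1550 - 4338} - 30873}{4368 + 46309} = \frac{\frac{1}{-2788} - 30873}{50677} = \left(- \frac{1}{2788} - 30873\right) \frac{1}{50677} = \left(- \frac{86073925}{2788}\right) \frac{1}{50677} = - \frac{86073925}{141287476}$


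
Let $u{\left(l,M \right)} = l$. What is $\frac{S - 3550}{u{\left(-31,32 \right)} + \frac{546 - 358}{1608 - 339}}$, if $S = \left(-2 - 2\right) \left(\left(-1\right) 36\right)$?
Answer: $\frac{91962}{833} \approx 110.4$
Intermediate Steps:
$S = 144$ ($S = \left(-4\right) \left(-36\right) = 144$)
$\frac{S - 3550}{u{\left(-31,32 \right)} + \frac{546 - 358}{1608 - 339}} = \frac{144 - 3550}{-31 + \frac{546 - 358}{1608 - 339}} = - \frac{3406}{-31 + \frac{188}{1269}} = - \frac{3406}{-31 + 188 \cdot \frac{1}{1269}} = - \frac{3406}{-31 + \frac{4}{27}} = - \frac{3406}{- \frac{833}{27}} = \left(-3406\right) \left(- \frac{27}{833}\right) = \frac{91962}{833}$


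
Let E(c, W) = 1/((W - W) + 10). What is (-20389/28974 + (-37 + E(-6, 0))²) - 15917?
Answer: -21087412943/1448700 ≈ -14556.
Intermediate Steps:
E(c, W) = ⅒ (E(c, W) = 1/(0 + 10) = 1/10 = ⅒)
(-20389/28974 + (-37 + E(-6, 0))²) - 15917 = (-20389/28974 + (-37 + ⅒)²) - 15917 = (-20389*1/28974 + (-369/10)²) - 15917 = (-20389/28974 + 136161/100) - 15917 = 1971544957/1448700 - 15917 = -21087412943/1448700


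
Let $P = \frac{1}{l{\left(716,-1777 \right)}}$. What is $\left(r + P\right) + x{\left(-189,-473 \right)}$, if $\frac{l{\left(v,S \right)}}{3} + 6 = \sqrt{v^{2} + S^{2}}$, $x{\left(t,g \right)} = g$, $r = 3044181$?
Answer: $\frac{11171470614094}{3670349} + \frac{\sqrt{3670385}}{11011047} \approx 3.0437 \cdot 10^{6}$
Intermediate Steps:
$l{\left(v,S \right)} = -18 + 3 \sqrt{S^{2} + v^{2}}$ ($l{\left(v,S \right)} = -18 + 3 \sqrt{v^{2} + S^{2}} = -18 + 3 \sqrt{S^{2} + v^{2}}$)
$P = \frac{1}{-18 + 3 \sqrt{3670385}}$ ($P = \frac{1}{-18 + 3 \sqrt{\left(-1777\right)^{2} + 716^{2}}} = \frac{1}{-18 + 3 \sqrt{3157729 + 512656}} = \frac{1}{-18 + 3 \sqrt{3670385}} \approx 0.00017454$)
$\left(r + P\right) + x{\left(-189,-473 \right)} = \left(3044181 + \left(\frac{2}{3670349} + \frac{\sqrt{3670385}}{11011047}\right)\right) - 473 = \left(\frac{11173206689171}{3670349} + \frac{\sqrt{3670385}}{11011047}\right) - 473 = \frac{11171470614094}{3670349} + \frac{\sqrt{3670385}}{11011047}$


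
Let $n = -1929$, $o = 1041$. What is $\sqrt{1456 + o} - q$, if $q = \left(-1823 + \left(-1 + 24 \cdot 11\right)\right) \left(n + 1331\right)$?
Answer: $-932880 + \sqrt{2497} \approx -9.3283 \cdot 10^{5}$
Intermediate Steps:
$q = 932880$ ($q = \left(-1823 + \left(-1 + 24 \cdot 11\right)\right) \left(-1929 + 1331\right) = \left(-1823 + \left(-1 + 264\right)\right) \left(-598\right) = \left(-1823 + 263\right) \left(-598\right) = \left(-1560\right) \left(-598\right) = 932880$)
$\sqrt{1456 + o} - q = \sqrt{1456 + 1041} - 932880 = \sqrt{2497} - 932880 = -932880 + \sqrt{2497}$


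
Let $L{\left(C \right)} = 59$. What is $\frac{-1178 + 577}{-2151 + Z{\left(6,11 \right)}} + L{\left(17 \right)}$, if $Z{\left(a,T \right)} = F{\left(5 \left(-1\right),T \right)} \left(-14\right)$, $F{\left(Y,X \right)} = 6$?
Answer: $\frac{132466}{2235} \approx 59.269$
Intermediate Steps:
$Z{\left(a,T \right)} = -84$ ($Z{\left(a,T \right)} = 6 \left(-14\right) = -84$)
$\frac{-1178 + 577}{-2151 + Z{\left(6,11 \right)}} + L{\left(17 \right)} = \frac{-1178 + 577}{-2151 - 84} + 59 = - \frac{601}{-2235} + 59 = \left(-601\right) \left(- \frac{1}{2235}\right) + 59 = \frac{601}{2235} + 59 = \frac{132466}{2235}$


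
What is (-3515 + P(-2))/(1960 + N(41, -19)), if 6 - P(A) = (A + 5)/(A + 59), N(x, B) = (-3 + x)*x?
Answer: -33336/33421 ≈ -0.99746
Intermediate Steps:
N(x, B) = x*(-3 + x)
P(A) = 6 - (5 + A)/(59 + A) (P(A) = 6 - (A + 5)/(A + 59) = 6 - (5 + A)/(59 + A))
(-3515 + P(-2))/(1960 + N(41, -19)) = (-3515 + (349 + 5*(-2))/(59 - 2))/(1960 + 41*(-3 + 41)) = (-3515 + (349 - 10)/57)/(1960 + 41*38) = (-3515 + (1/57)*339)/(1960 + 1558) = (-3515 + 113/19)/3518 = -66672/19*1/3518 = -33336/33421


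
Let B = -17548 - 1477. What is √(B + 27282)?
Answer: √8257 ≈ 90.868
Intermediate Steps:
B = -19025
√(B + 27282) = √(-19025 + 27282) = √8257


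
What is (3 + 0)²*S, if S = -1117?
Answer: -10053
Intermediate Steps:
(3 + 0)²*S = (3 + 0)²*(-1117) = 3²*(-1117) = 9*(-1117) = -10053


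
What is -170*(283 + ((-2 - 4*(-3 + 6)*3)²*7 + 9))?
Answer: -1768000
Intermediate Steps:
-170*(283 + ((-2 - 4*(-3 + 6)*3)²*7 + 9)) = -170*(283 + ((-2 - 4*3*3)²*7 + 9)) = -170*(283 + ((-2 - 12*3)²*7 + 9)) = -170*(283 + ((-2 - 36)²*7 + 9)) = -170*(283 + ((-38)²*7 + 9)) = -170*(283 + (1444*7 + 9)) = -170*(283 + (10108 + 9)) = -170*(283 + 10117) = -170*10400 = -1768000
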